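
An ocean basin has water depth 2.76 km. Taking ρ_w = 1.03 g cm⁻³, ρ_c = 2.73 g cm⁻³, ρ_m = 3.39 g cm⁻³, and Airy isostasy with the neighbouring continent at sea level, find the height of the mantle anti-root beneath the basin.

In Airy isostatic equilibrium: replacing crust with seawater at the top is compensated by replacing crust with mantle at the base: d (ρ_c − ρ_w) = a (ρ_m − ρ_c).
a = d (ρ_c − ρ_w)/(ρ_m − ρ_c) = 2.76 km × 1.7/0.66 = 7.11 km.

7.11 km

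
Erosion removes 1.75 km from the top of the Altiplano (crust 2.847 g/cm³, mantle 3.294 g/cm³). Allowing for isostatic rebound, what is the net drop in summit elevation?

0.237 km

Rebound u = e ρ_c/ρ_m = 1.75 km × 2.847/3.294 = 1.513 km.
Net surface drop = e − u = 1.75 km − 1.513 km = e (ρ_m − ρ_c)/ρ_m = 0.237 km.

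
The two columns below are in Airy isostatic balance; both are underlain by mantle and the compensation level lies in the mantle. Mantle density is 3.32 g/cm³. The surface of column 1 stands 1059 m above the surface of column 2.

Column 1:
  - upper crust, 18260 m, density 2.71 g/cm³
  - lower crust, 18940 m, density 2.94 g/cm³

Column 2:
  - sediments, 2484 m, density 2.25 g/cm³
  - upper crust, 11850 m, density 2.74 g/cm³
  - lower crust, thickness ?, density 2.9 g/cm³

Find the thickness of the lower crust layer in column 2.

12600 m

Take the compensation level at the base of the deeper column (depth z_c below the surface of column 1) and equate Σ ρ_i t_i down to z_c; mantle fills any gap and the z_c terms cancel.
Column 1: 18260×2.71 + 18940×2.94 + (z_c − 37200)×3.32
Column 2: 1059×0 + 2484×2.25 + 11850×2.74 + x×2.9 + (z_c − 1059 − 14334 − x)×3.32
The z_c×3.32 term appears on both sides and cancels. Collect the known terms of each column as K = Σ(ρt)_known − 3.32 × (depth of known layers): K_1 = 105168.2 − 3.32×37200 = −18335.8; K_2 = 38058 − 3.32×(1059 + 14334) = −13046.76.
Balance: K_1 = K_2 − x×(3.32 − 2.9), so x = (K_2 − K_1)/(3.32 − 2.9) = 5289.04/0.42 = 12600 m.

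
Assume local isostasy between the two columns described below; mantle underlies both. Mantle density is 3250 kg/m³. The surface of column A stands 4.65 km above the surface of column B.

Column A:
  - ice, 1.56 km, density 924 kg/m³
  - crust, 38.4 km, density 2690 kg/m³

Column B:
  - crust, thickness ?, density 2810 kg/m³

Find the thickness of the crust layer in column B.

Take the compensation level at the base of the deeper column (depth z_c below the surface of column A) and equate Σ ρ_i t_i down to z_c; mantle fills any gap and the z_c terms cancel.
Column A: 1.56×924 + 38.4×2690 + (z_c − 39.96)×3250
Column B: 4.65×0 + x×2810 + (z_c − 4.65 − 0 − x)×3250
The z_c×3250 term appears on both sides and cancels. Collect the known terms of each column as K = Σ(ρt)_known − 3250 × (depth of known layers): K_A = 104737.44 − 3250×39.96 = −25132.56; K_B = 0 − 3250×(4.65 + 0) = −15112.5.
Balance: K_A = K_B − x×(3250 − 2810), so x = (K_B − K_A)/(3250 − 2810) = 10020.1/440 = 22.8 km.

22.8 km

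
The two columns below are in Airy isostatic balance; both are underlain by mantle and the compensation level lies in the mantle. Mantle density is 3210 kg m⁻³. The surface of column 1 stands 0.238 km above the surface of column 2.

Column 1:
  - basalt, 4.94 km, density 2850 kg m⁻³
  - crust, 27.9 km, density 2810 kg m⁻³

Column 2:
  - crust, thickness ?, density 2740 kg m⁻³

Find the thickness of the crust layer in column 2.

Take the compensation level at the base of the deeper column (depth z_c below the surface of column 1) and equate Σ ρ_i t_i down to z_c; mantle fills any gap and the z_c terms cancel.
Column 1: 4.94×2850 + 27.9×2810 + (z_c − 32.84)×3210
Column 2: 0.238×0 + x×2740 + (z_c − 0.238 − 0 − x)×3210
The z_c×3210 term appears on both sides and cancels. Collect the known terms of each column as K = Σ(ρt)_known − 3210 × (depth of known layers): K_1 = 92478 − 3210×32.84 = −12938.4; K_2 = 0 − 3210×(0.238 + 0) = −763.98.
Balance: K_1 = K_2 − x×(3210 − 2740), so x = (K_2 − K_1)/(3210 − 2740) = 12174.4/470 = 25.9 km.

25.9 km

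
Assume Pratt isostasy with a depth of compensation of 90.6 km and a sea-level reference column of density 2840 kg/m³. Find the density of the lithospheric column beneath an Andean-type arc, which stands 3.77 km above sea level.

Pratt balance: ρ_ref D = ρ (D + h).
ρ = ρ_ref D/(D + h) = 2840 × 90.6 km/(90.6 km + 3.77 km) = 2730 kg/m³.

2730 kg/m³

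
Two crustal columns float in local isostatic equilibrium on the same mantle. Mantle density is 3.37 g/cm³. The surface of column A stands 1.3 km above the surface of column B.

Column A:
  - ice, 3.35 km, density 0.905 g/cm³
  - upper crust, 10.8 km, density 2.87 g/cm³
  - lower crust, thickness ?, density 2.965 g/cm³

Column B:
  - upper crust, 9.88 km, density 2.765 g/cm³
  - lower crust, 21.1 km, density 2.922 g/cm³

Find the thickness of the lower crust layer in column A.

Take the compensation level at the base of the deeper column (depth z_c below the surface of column A) and equate Σ ρ_i t_i down to z_c; mantle fills any gap and the z_c terms cancel.
Column A: 3.35×0.905 + 10.8×2.87 + x×2.965 + (z_c − 14.15 − x)×3.37
Column B: 1.3×0 + 9.88×2.765 + 21.1×2.922 + (z_c − 1.3 − 30.98)×3.37
The z_c×3.37 term appears on both sides and cancels. Collect the known terms of each column as K = Σ(ρt)_known − 3.37 × (depth of known layers): K_A = 34.02775 − 3.37×14.15 = −13.65775; K_B = 88.9724 − 3.37×(1.3 + 30.98) = −19.8112.
Balance: K_A − x×(3.37 − 2.965) = K_B, so x = (K_A − K_B)/(3.37 − 2.965) = 6.15345/0.405 = 15.2 km.

15.2 km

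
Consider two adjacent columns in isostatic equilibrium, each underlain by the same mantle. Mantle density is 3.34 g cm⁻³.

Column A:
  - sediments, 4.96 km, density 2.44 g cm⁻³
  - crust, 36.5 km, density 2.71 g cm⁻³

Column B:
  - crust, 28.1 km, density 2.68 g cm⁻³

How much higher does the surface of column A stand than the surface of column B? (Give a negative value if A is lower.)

2.67 km

For any compensation level in the mantle, the mantle terms cancel and isostasy reduces to e = (Σt_A − Σt_B) − (Σ(ρt)_A − Σ(ρt)_B) / ρ_m.
Σt_A = 41.46 km; Σt_B = 28.1 km; Σ(ρt)_A = 111.0174; Σ(ρt)_B = 75.308 (in km·g cm⁻³).
e = (41.46 − 28.1) − (111.0174 − 75.308) / 3.34 = 2.67 km.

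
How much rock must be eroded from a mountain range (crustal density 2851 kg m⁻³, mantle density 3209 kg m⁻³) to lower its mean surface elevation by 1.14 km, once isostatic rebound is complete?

Net drop Δ = e − u = e − e ρ_c/ρ_m = e (ρ_m − ρ_c)/ρ_m.
e = Δ ρ_m/(ρ_m − ρ_c) = 1.14 km × 3209/358 = 10.2 km.

10.2 km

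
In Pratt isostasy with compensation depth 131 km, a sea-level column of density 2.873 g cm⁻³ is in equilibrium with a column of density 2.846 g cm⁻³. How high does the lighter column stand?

1.24 km

ρ_ref D = ρ (D + h) → h = D (ρ_ref − ρ)/ρ.
h = 131 km × (2.873 − 2.846)/2.846 = 1.24 km.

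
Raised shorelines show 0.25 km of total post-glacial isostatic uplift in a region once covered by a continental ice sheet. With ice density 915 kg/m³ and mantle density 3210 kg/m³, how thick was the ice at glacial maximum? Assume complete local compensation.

0.877 km

u = t ρ_ice/ρ_m → t = u ρ_m/ρ_ice = 0.25 km × 3210/915 = 0.877 km.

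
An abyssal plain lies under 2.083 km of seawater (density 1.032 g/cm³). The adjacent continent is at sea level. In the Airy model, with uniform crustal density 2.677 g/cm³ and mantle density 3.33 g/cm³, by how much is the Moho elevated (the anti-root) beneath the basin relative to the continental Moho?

For local isostatic compensation: replacing crust with seawater at the top is compensated by replacing crust with mantle at the base: d (ρ_c − ρ_w) = a (ρ_m − ρ_c).
a = d (ρ_c − ρ_w)/(ρ_m − ρ_c) = 2.083 km × 1.645/0.653 = 5.25 km.

5.25 km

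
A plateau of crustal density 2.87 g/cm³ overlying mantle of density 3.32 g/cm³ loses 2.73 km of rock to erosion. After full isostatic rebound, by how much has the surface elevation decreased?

Rebound u = e ρ_c/ρ_m = 2.73 km × 2.87/3.32 = 2.36 km.
Net surface drop = e − u = 2.73 km − 2.36 km = e (ρ_m − ρ_c)/ρ_m = 0.37 km.

0.37 km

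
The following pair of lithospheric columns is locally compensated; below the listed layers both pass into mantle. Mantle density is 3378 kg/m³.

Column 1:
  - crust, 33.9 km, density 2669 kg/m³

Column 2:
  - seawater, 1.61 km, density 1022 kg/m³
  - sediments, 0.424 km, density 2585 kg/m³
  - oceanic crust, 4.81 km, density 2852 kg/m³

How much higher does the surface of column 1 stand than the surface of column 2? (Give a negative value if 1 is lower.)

5.14 km

For any compensation level in the mantle, the mantle terms cancel and isostasy reduces to e = (Σt_1 − Σt_2) − (Σ(ρt)_1 − Σ(ρt)_2) / ρ_m.
Σt_1 = 33.9 km; Σt_2 = 6.844 km; Σ(ρt)_1 = 90479.1; Σ(ρt)_2 = 16459.58 (in km·kg/m³).
e = (33.9 − 6.844) − (90479.1 − 16459.58) / 3378 = 5.14 km.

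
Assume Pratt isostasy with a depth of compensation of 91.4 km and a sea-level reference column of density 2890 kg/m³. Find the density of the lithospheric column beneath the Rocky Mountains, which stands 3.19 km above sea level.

Pratt balance: ρ_ref D = ρ (D + h).
ρ = ρ_ref D/(D + h) = 2890 × 91.4 km/(91.4 km + 3.19 km) = 2790 kg/m³.

2790 kg/m³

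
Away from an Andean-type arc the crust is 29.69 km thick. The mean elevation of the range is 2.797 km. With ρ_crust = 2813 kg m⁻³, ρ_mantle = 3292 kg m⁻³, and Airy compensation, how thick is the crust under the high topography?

Root depth r = h ρ_c / (ρ_m − ρ_c) = 2.797 km × 2813 / 479 = 16.43 km.
Total thickness = T + h + r = 29.69 km + 2.797 km + 16.43 km = 48.9 km.

48.9 km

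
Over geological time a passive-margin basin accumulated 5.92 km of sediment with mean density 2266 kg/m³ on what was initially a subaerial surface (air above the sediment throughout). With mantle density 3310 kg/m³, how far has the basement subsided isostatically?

4.05 km

Subaerial load: s = t ρ_sed / ρ_m = 5.92 km × 2266/3310 = 4.05 km.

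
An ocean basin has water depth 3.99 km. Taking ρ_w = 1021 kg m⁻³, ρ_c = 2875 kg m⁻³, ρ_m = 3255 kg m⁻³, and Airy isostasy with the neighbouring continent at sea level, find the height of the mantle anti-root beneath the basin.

19.5 km

Balancing pressure at the compensation depth: replacing crust with seawater at the top is compensated by replacing crust with mantle at the base: d (ρ_c − ρ_w) = a (ρ_m − ρ_c).
a = d (ρ_c − ρ_w)/(ρ_m − ρ_c) = 3.99 km × 1854/380 = 19.5 km.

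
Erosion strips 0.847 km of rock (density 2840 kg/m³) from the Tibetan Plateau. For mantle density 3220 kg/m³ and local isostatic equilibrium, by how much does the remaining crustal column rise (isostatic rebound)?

Unloading: uplift u = e ρ_c/ρ_m = 0.847 km × 2840/3220 = 0.747 km.

0.747 km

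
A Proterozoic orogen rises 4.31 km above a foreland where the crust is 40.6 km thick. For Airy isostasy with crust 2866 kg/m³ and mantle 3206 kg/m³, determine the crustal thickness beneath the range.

81.2 km

Root depth r = h ρ_c / (ρ_m − ρ_c) = 4.31 km × 2866 / 340 = 36.33 km.
Total thickness = T + h + r = 40.6 km + 4.31 km + 36.33 km = 81.2 km.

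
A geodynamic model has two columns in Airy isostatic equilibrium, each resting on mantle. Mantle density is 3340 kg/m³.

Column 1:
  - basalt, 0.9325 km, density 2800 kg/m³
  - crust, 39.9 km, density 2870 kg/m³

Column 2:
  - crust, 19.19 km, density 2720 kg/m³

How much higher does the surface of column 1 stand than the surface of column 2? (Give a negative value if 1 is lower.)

2.2 km

For any compensation level in the mantle, the mantle terms cancel and isostasy reduces to e = (Σt_1 − Σt_2) − (Σ(ρt)_1 − Σ(ρt)_2) / ρ_m.
Σt_1 = 40.8325 km; Σt_2 = 19.19 km; Σ(ρt)_1 = 117124; Σ(ρt)_2 = 52196.8 (in km·kg/m³).
e = (40.8325 − 19.19) − (117124 − 52196.8) / 3340 = 2.2 km.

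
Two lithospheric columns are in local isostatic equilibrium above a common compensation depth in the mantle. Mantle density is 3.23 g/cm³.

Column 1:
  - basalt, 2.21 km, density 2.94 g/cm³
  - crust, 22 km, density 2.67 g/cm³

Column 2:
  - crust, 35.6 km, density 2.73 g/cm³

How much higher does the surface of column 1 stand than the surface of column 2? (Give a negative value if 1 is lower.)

For any compensation level in the mantle, the mantle terms cancel and isostasy reduces to e = (Σt_1 − Σt_2) − (Σ(ρt)_1 − Σ(ρt)_2) / ρ_m.
Σt_1 = 24.21 km; Σt_2 = 35.6 km; Σ(ρt)_1 = 65.2374; Σ(ρt)_2 = 97.188 (in km·g/cm³).
e = (24.21 − 35.6) − (65.2374 − 97.188) / 3.23 = −1.5 km.

−1.5 km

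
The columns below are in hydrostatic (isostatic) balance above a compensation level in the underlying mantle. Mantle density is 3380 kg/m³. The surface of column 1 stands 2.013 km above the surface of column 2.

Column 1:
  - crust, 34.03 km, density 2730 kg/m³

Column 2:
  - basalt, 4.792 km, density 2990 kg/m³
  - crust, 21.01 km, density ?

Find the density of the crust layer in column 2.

2740 kg/m³

Take the compensation level at the base of the deeper column (depth z_c below the surface of column 1) and equate Σ ρ_i t_i down to z_c; mantle fills any gap and the z_c terms cancel.
Column 1: 34.03×2730 + (z_c − 34.03)×3380
Column 2: 2.013×0 + 4.792×2990 + 21.01×ρ + (z_c − 2.013 − 25.802)×3380
The z_c×3380 term appears on both sides and cancels. Collect the known terms of each column as K = Σ(ρt)_known − 3380 × (depth of known layers): K_1 = 92901.9 − 3380×34.03 = −22119.5; K_2 = 14328.08 − 3380×(2.013 + 25.802) = −79686.62.
Balance: K_1 = K_2 + 21.01×ρ, so ρ = (K_1 − K_2)/21.01 = 57567.1/21.01 = 2740 kg/m³.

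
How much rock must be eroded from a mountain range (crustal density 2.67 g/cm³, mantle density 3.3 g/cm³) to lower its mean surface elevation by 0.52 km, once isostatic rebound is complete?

Net drop Δ = e − u = e − e ρ_c/ρ_m = e (ρ_m − ρ_c)/ρ_m.
e = Δ ρ_m/(ρ_m − ρ_c) = 0.52 km × 3.3/0.63 = 2.72 km.

2.72 km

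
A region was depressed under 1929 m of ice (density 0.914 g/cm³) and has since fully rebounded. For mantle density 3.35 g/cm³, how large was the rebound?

526 m

Removing the load lets mantle flow back in; uplift u satisfies ρ_ice t = ρ_m u.
u = t ρ_ice/ρ_m = 1929 m × 0.914/3.35 = 526 m.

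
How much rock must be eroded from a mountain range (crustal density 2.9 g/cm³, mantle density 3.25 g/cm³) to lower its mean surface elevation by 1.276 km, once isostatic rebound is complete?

11.8 km

Net drop Δ = e − u = e − e ρ_c/ρ_m = e (ρ_m − ρ_c)/ρ_m.
e = Δ ρ_m/(ρ_m − ρ_c) = 1.276 km × 3.25/0.35 = 11.8 km.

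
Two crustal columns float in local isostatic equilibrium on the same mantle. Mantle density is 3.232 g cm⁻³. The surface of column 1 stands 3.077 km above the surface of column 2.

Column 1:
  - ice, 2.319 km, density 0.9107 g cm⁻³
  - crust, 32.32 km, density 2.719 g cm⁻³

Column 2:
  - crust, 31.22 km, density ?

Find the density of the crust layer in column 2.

Take the compensation level at the base of the deeper column (depth z_c below the surface of column 1) and equate Σ ρ_i t_i down to z_c; mantle fills any gap and the z_c terms cancel.
Column 1: 2.319×0.9107 + 32.32×2.719 + (z_c − 34.639)×3.232
Column 2: 3.077×0 + 31.22×ρ + (z_c − 3.077 − 31.22)×3.232
The z_c×3.232 term appears on both sides and cancels. Collect the known terms of each column as K = Σ(ρt)_known − 3.232 × (depth of known layers): K_1 = 89.9899933 − 3.232×34.639 = −21.9632547; K_2 = 0 − 3.232×(3.077 + 31.22) = −110.847904.
Balance: K_1 = K_2 + 31.22×ρ, so ρ = (K_1 − K_2)/31.22 = 88.8846/31.22 = 2.85 g cm⁻³.

2.85 g cm⁻³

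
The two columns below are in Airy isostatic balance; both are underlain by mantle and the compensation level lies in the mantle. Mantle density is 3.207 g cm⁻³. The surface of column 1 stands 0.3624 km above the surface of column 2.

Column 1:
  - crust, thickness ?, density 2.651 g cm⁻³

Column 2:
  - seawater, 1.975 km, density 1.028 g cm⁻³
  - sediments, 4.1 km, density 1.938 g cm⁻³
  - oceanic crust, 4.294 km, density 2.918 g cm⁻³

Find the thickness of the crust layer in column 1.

Take the compensation level at the base of the deeper column (depth z_c below the surface of column 1) and equate Σ ρ_i t_i down to z_c; mantle fills any gap and the z_c terms cancel.
Column 1: x×2.651 + (z_c − 0 − x)×3.207
Column 2: 0.3624×0 + 1.975×1.028 + 4.1×1.938 + 4.294×2.918 + (z_c − 0.3624 − 10.369)×3.207
The z_c×3.207 term appears on both sides and cancels. Collect the known terms of each column as K = Σ(ρt)_known − 3.207 × (depth of known layers): K_1 = 0 − 3.207×0 = 0; K_2 = 22.505992 − 3.207×(0.3624 + 10.369) = −11.9096078.
Balance: K_1 − x×(3.207 − 2.651) = K_2, so x = (K_1 − K_2)/(3.207 − 2.651) = 11.9096/0.556 = 21.4 km.

21.4 km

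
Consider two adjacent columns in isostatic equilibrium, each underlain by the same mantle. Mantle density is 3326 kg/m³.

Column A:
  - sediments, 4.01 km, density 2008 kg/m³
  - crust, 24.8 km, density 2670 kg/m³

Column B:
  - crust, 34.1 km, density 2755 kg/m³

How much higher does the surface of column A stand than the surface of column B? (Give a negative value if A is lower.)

For any compensation level in the mantle, the mantle terms cancel and isostasy reduces to e = (Σt_A − Σt_B) − (Σ(ρt)_A − Σ(ρt)_B) / ρ_m.
Σt_A = 28.81 km; Σt_B = 34.1 km; Σ(ρt)_A = 74268.08; Σ(ρt)_B = 93945.5 (in km·kg/m³).
e = (28.81 − 34.1) − (74268.08 − 93945.5) / 3326 = 0.626 km.

0.626 km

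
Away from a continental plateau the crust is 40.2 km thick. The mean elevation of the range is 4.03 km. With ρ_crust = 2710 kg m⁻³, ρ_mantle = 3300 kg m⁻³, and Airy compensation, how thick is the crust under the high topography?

62.7 km

Root depth r = h ρ_c / (ρ_m − ρ_c) = 4.03 km × 2710 / 590 = 18.51 km.
Total thickness = T + h + r = 40.2 km + 4.03 km + 18.51 km = 62.7 km.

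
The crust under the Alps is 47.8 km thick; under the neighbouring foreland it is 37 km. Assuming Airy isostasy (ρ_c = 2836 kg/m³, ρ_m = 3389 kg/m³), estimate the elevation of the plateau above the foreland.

1.76 km

Excess crust Δ = 47.8 km − 37 km = 10.8 km, split between elevation h and root r with h + r = Δ.
Airy balance ρ_c h = (ρ_m − ρ_c) r gives r = h ρ_c/(ρ_m − ρ_c), so h (1 + ρ_c/(ρ_m − ρ_c)) = Δ, i.e. h = Δ (ρ_m − ρ_c)/ρ_m.
h = 10.8 km × 553/3389 = 1.76 km.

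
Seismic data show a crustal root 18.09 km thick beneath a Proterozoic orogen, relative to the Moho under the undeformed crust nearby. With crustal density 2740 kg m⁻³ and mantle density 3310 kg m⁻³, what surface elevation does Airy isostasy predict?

3.76 km

Equating mass per unit area of the two columns: ρ_c h = (ρ_m − ρ_c) r.
h = r (ρ_m − ρ_c) / ρ_c = 18.09 km × (3310 − 2740) / 2740 = 3.76 km.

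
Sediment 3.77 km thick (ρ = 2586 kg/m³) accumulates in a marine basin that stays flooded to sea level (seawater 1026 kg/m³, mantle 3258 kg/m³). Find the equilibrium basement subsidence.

Submarine loading: the sediment displaces seawater, and the subsidence is in turn flooded, so s (ρ_m − ρ_w) = t (ρ_sed − ρ_w).
s = 3.77 km × (2586 − 1026) / (3258 − 1026) = 2.63 km.

2.63 km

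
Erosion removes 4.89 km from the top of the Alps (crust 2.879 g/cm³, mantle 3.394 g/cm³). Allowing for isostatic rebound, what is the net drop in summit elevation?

0.742 km

Rebound u = e ρ_c/ρ_m = 4.89 km × 2.879/3.394 = 4.148 km.
Net surface drop = e − u = 4.89 km − 4.148 km = e (ρ_m − ρ_c)/ρ_m = 0.742 km.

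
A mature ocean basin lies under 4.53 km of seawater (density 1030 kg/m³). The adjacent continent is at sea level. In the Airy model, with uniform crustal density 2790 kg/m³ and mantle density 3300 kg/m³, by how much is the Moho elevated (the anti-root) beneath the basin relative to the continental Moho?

15.6 km

Isostatic balance requires: replacing crust with seawater at the top is compensated by replacing crust with mantle at the base: d (ρ_c − ρ_w) = a (ρ_m − ρ_c).
a = d (ρ_c − ρ_w)/(ρ_m − ρ_c) = 4.53 km × 1760/510 = 15.6 km.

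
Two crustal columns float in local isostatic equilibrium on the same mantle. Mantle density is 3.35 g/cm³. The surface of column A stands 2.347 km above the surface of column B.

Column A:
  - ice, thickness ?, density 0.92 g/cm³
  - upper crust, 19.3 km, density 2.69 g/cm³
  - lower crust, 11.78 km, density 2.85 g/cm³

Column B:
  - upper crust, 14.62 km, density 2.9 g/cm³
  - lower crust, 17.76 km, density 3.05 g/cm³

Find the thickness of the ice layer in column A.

Take the compensation level at the base of the deeper column (depth z_c below the surface of column A) and equate Σ ρ_i t_i down to z_c; mantle fills any gap and the z_c terms cancel.
Column A: x×0.92 + 19.3×2.69 + 11.78×2.85 + (z_c − 31.08 − x)×3.35
Column B: 2.347×0 + 14.62×2.9 + 17.76×3.05 + (z_c − 2.347 − 32.38)×3.35
The z_c×3.35 term appears on both sides and cancels. Collect the known terms of each column as K = Σ(ρt)_known − 3.35 × (depth of known layers): K_A = 85.49 − 3.35×31.08 = −18.628; K_B = 96.566 − 3.35×(2.347 + 32.38) = −19.76945.
Balance: K_A − x×(3.35 − 0.92) = K_B, so x = (K_A − K_B)/(3.35 − 0.92) = 1.14145/2.43 = 0.47 km.

0.47 km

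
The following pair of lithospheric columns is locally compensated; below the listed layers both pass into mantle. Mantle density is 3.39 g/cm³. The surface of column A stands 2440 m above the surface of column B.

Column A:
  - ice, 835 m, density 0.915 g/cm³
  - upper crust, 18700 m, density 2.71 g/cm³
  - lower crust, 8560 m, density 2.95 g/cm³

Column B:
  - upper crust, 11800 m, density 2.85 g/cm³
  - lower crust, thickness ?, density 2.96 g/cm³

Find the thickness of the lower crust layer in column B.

Take the compensation level at the base of the deeper column (depth z_c below the surface of column A) and equate Σ ρ_i t_i down to z_c; mantle fills any gap and the z_c terms cancel.
Column A: 835×0.915 + 18700×2.71 + 8560×2.95 + (z_c − 28095)×3.39
Column B: 2440×0 + 11800×2.85 + x×2.96 + (z_c − 2440 − 11800 − x)×3.39
The z_c×3.39 term appears on both sides and cancels. Collect the known terms of each column as K = Σ(ρt)_known − 3.39 × (depth of known layers): K_A = 76693.025 − 3.39×28095 = −18549.025; K_B = 33630 − 3.39×(2440 + 11800) = −14643.6.
Balance: K_A = K_B − x×(3.39 − 2.96), so x = (K_B − K_A)/(3.39 − 2.96) = 3905.43/0.43 = 9080 m.

9080 m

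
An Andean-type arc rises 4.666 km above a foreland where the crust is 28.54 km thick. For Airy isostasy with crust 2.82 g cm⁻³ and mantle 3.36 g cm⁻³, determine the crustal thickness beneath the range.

57.6 km

Root depth r = h ρ_c / (ρ_m − ρ_c) = 4.666 km × 2.82 / 0.54 = 24.37 km.
Total thickness = T + h + r = 28.54 km + 4.666 km + 24.37 km = 57.6 km.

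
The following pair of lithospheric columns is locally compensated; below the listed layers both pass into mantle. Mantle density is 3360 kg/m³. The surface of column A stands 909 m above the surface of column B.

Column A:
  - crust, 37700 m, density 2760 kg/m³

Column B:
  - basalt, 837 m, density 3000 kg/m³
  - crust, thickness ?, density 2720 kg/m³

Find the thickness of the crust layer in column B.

Take the compensation level at the base of the deeper column (depth z_c below the surface of column A) and equate Σ ρ_i t_i down to z_c; mantle fills any gap and the z_c terms cancel.
Column A: 37700×2760 + (z_c − 37700)×3360
Column B: 909×0 + 837×3000 + x×2720 + (z_c − 909 − 837 − x)×3360
The z_c×3360 term appears on both sides and cancels. Collect the known terms of each column as K = Σ(ρt)_known − 3360 × (depth of known layers): K_A = 104052000 − 3360×37700 = −22620000; K_B = 2511000 − 3360×(909 + 837) = −3355560.
Balance: K_A = K_B − x×(3360 − 2720), so x = (K_B − K_A)/(3360 − 2720) = 19264400/640 = 30100 m.

30100 m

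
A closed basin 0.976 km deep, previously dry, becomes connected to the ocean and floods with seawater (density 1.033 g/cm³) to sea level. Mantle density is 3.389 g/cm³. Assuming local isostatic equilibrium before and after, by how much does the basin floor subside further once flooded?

After flooding the water column is d + s deep. Its weight must equal the weight of mantle displaced by the extra subsidence s: (d + s) ρ_w = s ρ_m.
s = d ρ_w / (ρ_m − ρ_w) = 0.976 km × 1.033/(3.389 − 1.033) = 0.428 km.

0.428 km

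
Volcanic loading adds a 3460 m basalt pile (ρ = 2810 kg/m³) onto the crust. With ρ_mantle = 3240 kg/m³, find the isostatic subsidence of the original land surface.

3000 m

Subaerial loading: s = t ρ_load / ρ_m.
s = 3460 m × 2810/3240 = 3000 m.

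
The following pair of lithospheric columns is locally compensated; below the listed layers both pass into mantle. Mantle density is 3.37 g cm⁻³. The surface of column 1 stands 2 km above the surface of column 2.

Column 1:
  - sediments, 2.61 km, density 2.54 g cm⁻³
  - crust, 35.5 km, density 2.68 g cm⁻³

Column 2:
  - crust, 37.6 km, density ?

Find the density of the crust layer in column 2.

Take the compensation level at the base of the deeper column (depth z_c below the surface of column 1) and equate Σ ρ_i t_i down to z_c; mantle fills any gap and the z_c terms cancel.
Column 1: 2.61×2.54 + 35.5×2.68 + (z_c − 38.11)×3.37
Column 2: 2×0 + 37.6×ρ + (z_c − 2 − 37.6)×3.37
The z_c×3.37 term appears on both sides and cancels. Collect the known terms of each column as K = Σ(ρt)_known − 3.37 × (depth of known layers): K_1 = 101.7694 − 3.37×38.11 = −26.6613; K_2 = 0 − 3.37×(2 + 37.6) = −133.452.
Balance: K_1 = K_2 + 37.6×ρ, so ρ = (K_1 − K_2)/37.6 = 106.791/37.6 = 2.84 g cm⁻³.

2.84 g cm⁻³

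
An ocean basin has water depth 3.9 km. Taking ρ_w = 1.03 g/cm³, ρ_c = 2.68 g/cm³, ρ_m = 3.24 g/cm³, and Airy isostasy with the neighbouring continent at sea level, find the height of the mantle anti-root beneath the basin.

11.5 km

By Archimedes' principle applied to the lithosphere: replacing crust with seawater at the top is compensated by replacing crust with mantle at the base: d (ρ_c − ρ_w) = a (ρ_m − ρ_c).
a = d (ρ_c − ρ_w)/(ρ_m − ρ_c) = 3.9 km × 1.65/0.56 = 11.5 km.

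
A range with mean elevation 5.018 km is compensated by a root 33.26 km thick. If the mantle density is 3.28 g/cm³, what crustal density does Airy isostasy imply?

ρ_c h = (ρ_m − ρ_c) r → ρ_c (h + r) = ρ_m r → ρ_c = ρ_m r / (h + r).
ρ_c = 3.28 × 33.26 km / (5.018 km + 33.26 km) = 2.85 g/cm³.

2.85 g/cm³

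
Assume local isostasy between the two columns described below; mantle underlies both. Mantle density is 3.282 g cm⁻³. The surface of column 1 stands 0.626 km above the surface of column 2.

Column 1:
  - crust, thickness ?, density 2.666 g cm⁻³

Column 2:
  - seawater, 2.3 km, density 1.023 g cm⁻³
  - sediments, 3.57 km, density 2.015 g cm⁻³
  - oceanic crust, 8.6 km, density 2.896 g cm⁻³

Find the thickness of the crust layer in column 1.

24.5 km

Take the compensation level at the base of the deeper column (depth z_c below the surface of column 1) and equate Σ ρ_i t_i down to z_c; mantle fills any gap and the z_c terms cancel.
Column 1: x×2.666 + (z_c − 0 − x)×3.282
Column 2: 0.626×0 + 2.3×1.023 + 3.57×2.015 + 8.6×2.896 + (z_c − 0.626 − 14.47)×3.282
The z_c×3.282 term appears on both sides and cancels. Collect the known terms of each column as K = Σ(ρt)_known − 3.282 × (depth of known layers): K_1 = 0 − 3.282×0 = 0; K_2 = 34.45205 − 3.282×(0.626 + 14.47) = −15.093022.
Balance: K_1 − x×(3.282 − 2.666) = K_2, so x = (K_1 − K_2)/(3.282 − 2.666) = 15.093/0.616 = 24.5 km.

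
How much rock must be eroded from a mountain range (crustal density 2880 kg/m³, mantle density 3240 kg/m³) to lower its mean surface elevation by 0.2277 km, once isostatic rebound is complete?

2.05 km

Net drop Δ = e − u = e − e ρ_c/ρ_m = e (ρ_m − ρ_c)/ρ_m.
e = Δ ρ_m/(ρ_m − ρ_c) = 0.2277 km × 3240/360 = 2.05 km.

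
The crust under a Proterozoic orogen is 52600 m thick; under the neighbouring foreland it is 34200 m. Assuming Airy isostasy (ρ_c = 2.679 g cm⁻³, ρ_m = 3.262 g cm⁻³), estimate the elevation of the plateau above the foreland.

Excess crust Δ = 52600 m − 34200 m = 18400 m, split between elevation h and root r with h + r = Δ.
Airy balance ρ_c h = (ρ_m − ρ_c) r gives r = h ρ_c/(ρ_m − ρ_c), so h (1 + ρ_c/(ρ_m − ρ_c)) = Δ, i.e. h = Δ (ρ_m − ρ_c)/ρ_m.
h = 18400 m × 0.583/3.262 = 3290 m.

3290 m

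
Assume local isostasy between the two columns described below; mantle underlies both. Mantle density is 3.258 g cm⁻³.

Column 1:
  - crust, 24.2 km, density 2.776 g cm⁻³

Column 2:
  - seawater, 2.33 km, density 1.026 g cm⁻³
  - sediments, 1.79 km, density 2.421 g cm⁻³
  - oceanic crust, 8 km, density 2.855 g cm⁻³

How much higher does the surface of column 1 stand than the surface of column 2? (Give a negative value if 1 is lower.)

0.535 km

For any compensation level in the mantle, the mantle terms cancel and isostasy reduces to e = (Σt_1 − Σt_2) − (Σ(ρt)_1 − Σ(ρt)_2) / ρ_m.
Σt_1 = 24.2 km; Σt_2 = 12.12 km; Σ(ρt)_1 = 67.1792; Σ(ρt)_2 = 29.56417 (in km·g cm⁻³).
e = (24.2 − 12.12) − (67.1792 − 29.56417) / 3.258 = 0.535 km.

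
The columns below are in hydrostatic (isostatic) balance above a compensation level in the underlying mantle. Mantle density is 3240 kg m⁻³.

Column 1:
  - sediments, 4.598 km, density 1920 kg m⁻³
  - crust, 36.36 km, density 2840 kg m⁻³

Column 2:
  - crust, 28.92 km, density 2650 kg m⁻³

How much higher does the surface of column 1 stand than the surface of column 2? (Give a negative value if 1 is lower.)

1.1 km

For any compensation level in the mantle, the mantle terms cancel and isostasy reduces to e = (Σt_1 − Σt_2) − (Σ(ρt)_1 − Σ(ρt)_2) / ρ_m.
Σt_1 = 40.958 km; Σt_2 = 28.92 km; Σ(ρt)_1 = 112090.56; Σ(ρt)_2 = 76638 (in km·kg m⁻³).
e = (40.958 − 28.92) − (112090.56 − 76638) / 3240 = 1.1 km.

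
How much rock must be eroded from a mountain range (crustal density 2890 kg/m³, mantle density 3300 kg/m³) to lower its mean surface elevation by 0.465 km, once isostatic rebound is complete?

Net drop Δ = e − u = e − e ρ_c/ρ_m = e (ρ_m − ρ_c)/ρ_m.
e = Δ ρ_m/(ρ_m − ρ_c) = 0.465 km × 3300/410 = 3.74 km.

3.74 km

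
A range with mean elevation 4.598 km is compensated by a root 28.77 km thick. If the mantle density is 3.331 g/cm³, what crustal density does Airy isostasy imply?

2.87 g/cm³

ρ_c h = (ρ_m − ρ_c) r → ρ_c (h + r) = ρ_m r → ρ_c = ρ_m r / (h + r).
ρ_c = 3.331 × 28.77 km / (4.598 km + 28.77 km) = 2.87 g/cm³.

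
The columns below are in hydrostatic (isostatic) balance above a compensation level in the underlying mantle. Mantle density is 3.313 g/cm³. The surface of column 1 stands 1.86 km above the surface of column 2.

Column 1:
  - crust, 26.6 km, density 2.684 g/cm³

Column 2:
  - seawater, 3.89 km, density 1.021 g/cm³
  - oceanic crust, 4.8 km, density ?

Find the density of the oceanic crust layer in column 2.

2.97 g/cm³

Take the compensation level at the base of the deeper column (depth z_c below the surface of column 1) and equate Σ ρ_i t_i down to z_c; mantle fills any gap and the z_c terms cancel.
Column 1: 26.6×2.684 + (z_c − 26.6)×3.313
Column 2: 1.86×0 + 3.89×1.021 + 4.8×ρ + (z_c − 1.86 − 8.69)×3.313
The z_c×3.313 term appears on both sides and cancels. Collect the known terms of each column as K = Σ(ρt)_known − 3.313 × (depth of known layers): K_1 = 71.3944 − 3.313×26.6 = −16.7314; K_2 = 3.97169 − 3.313×(1.86 + 8.69) = −30.98046.
Balance: K_1 = K_2 + 4.8×ρ, so ρ = (K_1 − K_2)/4.8 = 14.2491/4.8 = 2.97 g/cm³.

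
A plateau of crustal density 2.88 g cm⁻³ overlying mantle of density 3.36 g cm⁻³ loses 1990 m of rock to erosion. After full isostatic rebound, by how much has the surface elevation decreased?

Rebound u = e ρ_c/ρ_m = 1990 m × 2.88/3.36 = 1706 m.
Net surface drop = e − u = 1990 m − 1706 m = e (ρ_m − ρ_c)/ρ_m = 284 m.

284 m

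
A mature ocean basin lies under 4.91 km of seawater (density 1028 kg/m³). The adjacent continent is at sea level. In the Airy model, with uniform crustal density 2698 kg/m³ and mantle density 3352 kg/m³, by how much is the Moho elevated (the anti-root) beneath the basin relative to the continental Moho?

12.5 km

By Archimedes' principle applied to the lithosphere: replacing crust with seawater at the top is compensated by replacing crust with mantle at the base: d (ρ_c − ρ_w) = a (ρ_m − ρ_c).
a = d (ρ_c − ρ_w)/(ρ_m − ρ_c) = 4.91 km × 1670/654 = 12.5 km.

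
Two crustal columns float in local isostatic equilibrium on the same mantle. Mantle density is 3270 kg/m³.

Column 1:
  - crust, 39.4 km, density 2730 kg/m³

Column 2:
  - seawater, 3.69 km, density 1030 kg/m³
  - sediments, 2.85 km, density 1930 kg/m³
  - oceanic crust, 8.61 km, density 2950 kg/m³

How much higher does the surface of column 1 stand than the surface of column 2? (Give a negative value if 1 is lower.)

For any compensation level in the mantle, the mantle terms cancel and isostasy reduces to e = (Σt_1 − Σt_2) − (Σ(ρt)_1 − Σ(ρt)_2) / ρ_m.
Σt_1 = 39.4 km; Σt_2 = 15.15 km; Σ(ρt)_1 = 107562; Σ(ρt)_2 = 34700.7 (in km·kg/m³).
e = (39.4 − 15.15) − (107562 − 34700.7) / 3270 = 1.97 km.

1.97 km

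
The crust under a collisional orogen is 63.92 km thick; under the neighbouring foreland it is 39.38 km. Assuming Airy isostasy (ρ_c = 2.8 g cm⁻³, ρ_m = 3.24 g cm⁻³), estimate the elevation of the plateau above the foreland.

Excess crust Δ = 63.92 km − 39.38 km = 24.54 km, split between elevation h and root r with h + r = Δ.
Airy balance ρ_c h = (ρ_m − ρ_c) r gives r = h ρ_c/(ρ_m − ρ_c), so h (1 + ρ_c/(ρ_m − ρ_c)) = Δ, i.e. h = Δ (ρ_m − ρ_c)/ρ_m.
h = 24.54 km × 0.44/3.24 = 3.33 km.

3.33 km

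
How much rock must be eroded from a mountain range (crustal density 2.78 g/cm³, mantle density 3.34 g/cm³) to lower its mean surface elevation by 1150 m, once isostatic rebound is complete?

Net drop Δ = e − u = e − e ρ_c/ρ_m = e (ρ_m − ρ_c)/ρ_m.
e = Δ ρ_m/(ρ_m − ρ_c) = 1150 m × 3.34/0.56 = 6860 m.

6860 m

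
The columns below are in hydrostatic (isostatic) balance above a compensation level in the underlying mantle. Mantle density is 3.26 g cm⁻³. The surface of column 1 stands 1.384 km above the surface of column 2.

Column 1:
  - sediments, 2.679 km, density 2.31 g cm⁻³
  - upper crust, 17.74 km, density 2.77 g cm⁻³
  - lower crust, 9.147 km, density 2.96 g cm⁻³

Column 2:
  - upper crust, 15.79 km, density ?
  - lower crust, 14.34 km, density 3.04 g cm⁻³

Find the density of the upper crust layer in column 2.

Take the compensation level at the base of the deeper column (depth z_c below the surface of column 1) and equate Σ ρ_i t_i down to z_c; mantle fills any gap and the z_c terms cancel.
Column 1: 2.679×2.31 + 17.74×2.77 + 9.147×2.96 + (z_c − 29.566)×3.26
Column 2: 1.384×0 + 15.79×ρ + 14.34×3.04 + (z_c − 1.384 − 30.13)×3.26
The z_c×3.26 term appears on both sides and cancels. Collect the known terms of each column as K = Σ(ρt)_known − 3.26 × (depth of known layers): K_1 = 82.40341 − 3.26×29.566 = −13.98175; K_2 = 43.5936 − 3.26×(1.384 + 30.13) = −59.14204.
Balance: K_1 = K_2 + 15.79×ρ, so ρ = (K_1 − K_2)/15.79 = 45.1603/15.79 = 2.86 g cm⁻³.

2.86 g cm⁻³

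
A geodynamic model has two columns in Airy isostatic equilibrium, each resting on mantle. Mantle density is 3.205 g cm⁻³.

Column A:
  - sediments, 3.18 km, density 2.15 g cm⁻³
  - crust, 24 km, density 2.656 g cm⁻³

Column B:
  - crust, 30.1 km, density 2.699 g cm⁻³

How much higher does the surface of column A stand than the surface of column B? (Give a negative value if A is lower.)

0.406 km

For any compensation level in the mantle, the mantle terms cancel and isostasy reduces to e = (Σt_A − Σt_B) − (Σ(ρt)_A − Σ(ρt)_B) / ρ_m.
Σt_A = 27.18 km; Σt_B = 30.1 km; Σ(ρt)_A = 70.581; Σ(ρt)_B = 81.2399 (in km·g cm⁻³).
e = (27.18 − 30.1) − (70.581 − 81.2399) / 3.205 = 0.406 km.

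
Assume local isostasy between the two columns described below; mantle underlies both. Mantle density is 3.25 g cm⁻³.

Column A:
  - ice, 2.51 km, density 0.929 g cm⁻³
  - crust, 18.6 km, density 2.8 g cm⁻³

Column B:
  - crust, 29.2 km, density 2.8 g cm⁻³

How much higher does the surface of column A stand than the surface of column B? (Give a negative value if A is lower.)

For any compensation level in the mantle, the mantle terms cancel and isostasy reduces to e = (Σt_A − Σt_B) − (Σ(ρt)_A − Σ(ρt)_B) / ρ_m.
Σt_A = 21.11 km; Σt_B = 29.2 km; Σ(ρt)_A = 54.41179; Σ(ρt)_B = 81.76 (in km·g cm⁻³).
e = (21.11 − 29.2) − (54.41179 − 81.76) / 3.25 = 0.325 km.

0.325 km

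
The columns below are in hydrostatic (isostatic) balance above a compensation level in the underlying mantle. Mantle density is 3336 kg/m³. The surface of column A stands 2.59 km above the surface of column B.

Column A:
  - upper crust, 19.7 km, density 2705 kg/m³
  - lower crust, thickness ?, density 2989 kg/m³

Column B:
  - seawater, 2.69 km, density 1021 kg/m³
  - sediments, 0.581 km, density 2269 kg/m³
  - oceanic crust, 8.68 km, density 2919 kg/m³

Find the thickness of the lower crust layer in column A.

Take the compensation level at the base of the deeper column (depth z_c below the surface of column A) and equate Σ ρ_i t_i down to z_c; mantle fills any gap and the z_c terms cancel.
Column A: 19.7×2705 + x×2989 + (z_c − 19.7 − x)×3336
Column B: 2.59×0 + 2.69×1021 + 0.581×2269 + 8.68×2919 + (z_c − 2.59 − 11.951)×3336
The z_c×3336 term appears on both sides and cancels. Collect the known terms of each column as K = Σ(ρt)_known − 3336 × (depth of known layers): K_A = 53288.5 − 3336×19.7 = −12430.7; K_B = 29401.699 − 3336×(2.59 + 11.951) = −19107.077.
Balance: K_A − x×(3336 − 2989) = K_B, so x = (K_A − K_B)/(3336 − 2989) = 6676.38/347 = 19.2 km.

19.2 km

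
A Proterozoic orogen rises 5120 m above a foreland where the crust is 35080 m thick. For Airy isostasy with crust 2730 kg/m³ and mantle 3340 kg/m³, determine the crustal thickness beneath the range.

63100 m

Root depth r = h ρ_c / (ρ_m − ρ_c) = 5120 m × 2730 / 610 = 22910 m.
Total thickness = T + h + r = 35080 m + 5120 m + 22910 m = 63100 m.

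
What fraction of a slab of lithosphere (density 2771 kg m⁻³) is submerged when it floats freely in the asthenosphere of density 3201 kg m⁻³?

0.866

Submerged fraction = ρ_obj/ρ_fluid = 2771/3201 = 0.866.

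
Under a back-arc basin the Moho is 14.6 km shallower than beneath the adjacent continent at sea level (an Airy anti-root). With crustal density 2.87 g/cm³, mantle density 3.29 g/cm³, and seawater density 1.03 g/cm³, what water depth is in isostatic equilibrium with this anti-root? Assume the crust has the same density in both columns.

Replacing a thickness d of crust by seawater at the top must be balanced by replacing crust with mantle at the base: d (ρ_c − ρ_w) = a (ρ_m − ρ_c).
d = a (ρ_m − ρ_c)/(ρ_c − ρ_w) = 14.6 km × 0.42/1.84 = 3.33 km.

3.33 km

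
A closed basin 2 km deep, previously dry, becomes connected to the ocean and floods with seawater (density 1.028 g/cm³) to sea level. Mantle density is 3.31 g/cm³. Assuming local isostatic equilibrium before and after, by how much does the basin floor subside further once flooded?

0.901 km

After flooding the water column is d + s deep. Its weight must equal the weight of mantle displaced by the extra subsidence s: (d + s) ρ_w = s ρ_m.
s = d ρ_w / (ρ_m − ρ_w) = 2 km × 1.028/(3.31 − 1.028) = 0.901 km.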